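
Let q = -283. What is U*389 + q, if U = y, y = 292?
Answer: 113305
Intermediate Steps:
U = 292
U*389 + q = 292*389 - 283 = 113588 - 283 = 113305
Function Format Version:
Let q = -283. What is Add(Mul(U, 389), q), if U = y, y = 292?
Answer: 113305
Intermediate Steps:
U = 292
Add(Mul(U, 389), q) = Add(Mul(292, 389), -283) = Add(113588, -283) = 113305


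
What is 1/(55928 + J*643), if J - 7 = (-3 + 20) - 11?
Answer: 1/64287 ≈ 1.5555e-5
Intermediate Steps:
J = 13 (J = 7 + ((-3 + 20) - 11) = 7 + (17 - 11) = 7 + 6 = 13)
1/(55928 + J*643) = 1/(55928 + 13*643) = 1/(55928 + 8359) = 1/64287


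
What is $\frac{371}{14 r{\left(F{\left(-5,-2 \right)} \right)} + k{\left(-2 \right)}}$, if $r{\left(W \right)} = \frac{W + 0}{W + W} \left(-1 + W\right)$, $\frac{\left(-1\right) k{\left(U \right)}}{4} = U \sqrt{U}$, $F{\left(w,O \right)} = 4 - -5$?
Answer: $\frac{2597}{408} - \frac{371 i \sqrt{2}}{408} \approx 6.3652 - 1.286 i$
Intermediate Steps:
$F{\left(w,O \right)} = 9$ ($F{\left(w,O \right)} = 4 + 5 = 9$)
$k{\left(U \right)} = - 4 U^{\frac{3}{2}}$ ($k{\left(U \right)} = - 4 U \sqrt{U} = - 4 U^{\frac{3}{2}}$)
$r{\left(W \right)} = - \frac{1}{2} + \frac{W}{2}$ ($r{\left(W \right)} = \frac{W}{2 W} \left(-1 + W\right) = W \frac{1}{2 W} \left(-1 + W\right) = \frac{-1 + W}{2} = - \frac{1}{2} + \frac{W}{2}$)
$\frac{371}{14 r{\left(F{\left(-5,-2 \right)} \right)} + k{\left(-2 \right)}} = \frac{371}{14 \left(- \frac{1}{2} + \frac{1}{2} \cdot 9\right) - 4 \left(-2\right)^{\frac{3}{2}}} = \frac{371}{14 \left(- \frac{1}{2} + \frac{9}{2}\right) - 4 \left(- 2 i \sqrt{2}\right)} = \frac{371}{14 \cdot 4 + 8 i \sqrt{2}} = \frac{371}{56 + 8 i \sqrt{2}}$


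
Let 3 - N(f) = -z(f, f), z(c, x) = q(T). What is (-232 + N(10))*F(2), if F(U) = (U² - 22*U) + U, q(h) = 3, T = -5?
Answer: 8588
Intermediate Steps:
z(c, x) = 3
N(f) = 6 (N(f) = 3 - (-1)*3 = 3 - 1*(-3) = 3 + 3 = 6)
F(U) = U² - 21*U
(-232 + N(10))*F(2) = (-232 + 6)*(2*(-21 + 2)) = -452*(-19) = -226*(-38) = 8588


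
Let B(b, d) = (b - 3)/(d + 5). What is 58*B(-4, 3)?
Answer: -203/4 ≈ -50.750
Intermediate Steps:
B(b, d) = (-3 + b)/(5 + d)
58*B(-4, 3) = 58*((-3 - 4)/(5 + 3)) = 58*(-7/8) = -203/4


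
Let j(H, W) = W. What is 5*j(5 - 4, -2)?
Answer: -10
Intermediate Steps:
5*j(5 - 4, -2) = 5*(-2) = -10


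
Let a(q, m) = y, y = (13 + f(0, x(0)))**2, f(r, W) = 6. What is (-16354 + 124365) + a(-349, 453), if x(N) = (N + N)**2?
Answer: 108372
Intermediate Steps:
x(N) = 4*N**2 (x(N) = (2*N)**2 = 4*N**2)
y = 361 (y = (13 + 6)**2 = 19**2 = 361)
a(q, m) = 361
(-16354 + 124365) + a(-349, 453) = (-16354 + 124365) + 361 = 108011 + 361 = 108372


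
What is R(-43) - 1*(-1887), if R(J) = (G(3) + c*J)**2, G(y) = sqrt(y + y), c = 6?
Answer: 68457 - 516*sqrt(6) ≈ 67193.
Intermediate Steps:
G(y) = sqrt(2)*sqrt(y) (G(y) = sqrt(2*y) = sqrt(2)*sqrt(y))
R(J) = (sqrt(6) + 6*J)**2 (R(J) = (sqrt(2)*sqrt(3) + 6*J)**2 = (sqrt(6) + 6*J)**2)
R(-43) - 1*(-1887) = (sqrt(6) + 6*(-43))**2 - 1*(-1887) = (sqrt(6) - 258)**2 + 1887 = (-258 + sqrt(6))**2 + 1887 = 1887 + (-258 + sqrt(6))**2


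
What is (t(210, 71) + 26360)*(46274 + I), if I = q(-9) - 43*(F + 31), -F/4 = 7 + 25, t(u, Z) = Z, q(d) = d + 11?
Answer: 1333364657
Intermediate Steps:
q(d) = 11 + d
F = -128 (F = -4*(7 + 25) = -4*32 = -128)
I = 4173 (I = (11 - 9) - 43*(-128 + 31) = 2 - 43*(-97) = 2 + 4171 = 4173)
(t(210, 71) + 26360)*(46274 + I) = (71 + 26360)*(46274 + 4173) = 26431*50447 = 1333364657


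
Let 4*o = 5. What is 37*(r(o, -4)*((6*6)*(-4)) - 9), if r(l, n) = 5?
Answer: -26973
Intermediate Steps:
o = 5/4 (o = (1/4)*5 = 5/4 ≈ 1.2500)
37*(r(o, -4)*((6*6)*(-4)) - 9) = 37*(5*((6*6)*(-4)) - 9) = 37*(5*(36*(-4)) - 9) = 37*(5*(-144) - 9) = 37*(-720 - 9) = 37*(-729) = -26973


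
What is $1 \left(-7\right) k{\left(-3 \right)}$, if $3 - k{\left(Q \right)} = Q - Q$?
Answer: $-21$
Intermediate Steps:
$k{\left(Q \right)} = 3$ ($k{\left(Q \right)} = 3 - \left(Q - Q\right) = 3 - 0 = 3 + 0 = 3$)
$1 \left(-7\right) k{\left(-3 \right)} = 1 \left(-7\right) 3 = \left(-7\right) 3 = -21$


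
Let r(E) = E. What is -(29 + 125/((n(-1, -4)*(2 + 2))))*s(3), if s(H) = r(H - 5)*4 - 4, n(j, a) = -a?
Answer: 1767/4 ≈ 441.75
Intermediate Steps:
s(H) = -24 + 4*H (s(H) = (H - 5)*4 - 4 = (-5 + H)*4 - 4 = (-20 + 4*H) - 4 = -24 + 4*H)
-(29 + 125/((n(-1, -4)*(2 + 2))))*s(3) = -(29 + 125/(((-1*(-4))*(2 + 2))))*(-24 + 4*3) = -(29 + 125/((4*4)))*(-24 + 12) = -(29 + 125/16)*(-12) = -589*(-12)/16 = -1*(-1767/4) = 1767/4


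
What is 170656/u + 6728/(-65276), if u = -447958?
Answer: -1769200310/3655113301 ≈ -0.48403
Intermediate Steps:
170656/u + 6728/(-65276) = 170656/(-447958) + 6728/(-65276) = 170656*(-1/447958) + 6728*(-1/65276) = -85328/223979 - 1682/16319 = -1769200310/3655113301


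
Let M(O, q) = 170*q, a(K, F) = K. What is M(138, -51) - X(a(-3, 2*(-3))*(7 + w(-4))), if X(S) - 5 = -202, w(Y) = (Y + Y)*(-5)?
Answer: -8473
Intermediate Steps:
w(Y) = -10*Y (w(Y) = (2*Y)*(-5) = -10*Y)
X(S) = -197 (X(S) = 5 - 202 = -197)
M(138, -51) - X(a(-3, 2*(-3))*(7 + w(-4))) = 170*(-51) - 1*(-197) = -8670 + 197 = -8473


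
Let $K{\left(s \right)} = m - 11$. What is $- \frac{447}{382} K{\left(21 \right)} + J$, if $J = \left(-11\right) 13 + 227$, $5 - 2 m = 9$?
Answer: $\frac{37899}{382} \approx 99.212$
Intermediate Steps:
$m = -2$ ($m = \frac{5}{2} - \frac{9}{2} = -2$)
$J = 84$ ($J = -143 + 227 = 84$)
$K{\left(s \right)} = -13$ ($K{\left(s \right)} = -2 - 11 = -13$)
$- \frac{447}{382} K{\left(21 \right)} + J = - \frac{447}{382} \left(-13\right) + 84 = \left(-447\right) \frac{1}{382} \left(-13\right) + 84 = \left(- \frac{447}{382}\right) \left(-13\right) + 84 = \frac{5811}{382} + 84 = \frac{37899}{382}$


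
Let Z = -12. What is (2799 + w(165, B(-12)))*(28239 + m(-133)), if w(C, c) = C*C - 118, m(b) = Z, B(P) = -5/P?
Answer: 844156662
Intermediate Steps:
m(b) = -12
w(C, c) = -118 + C**2 (w(C, c) = C**2 - 118 = -118 + C**2)
(2799 + w(165, B(-12)))*(28239 + m(-133)) = (2799 + (-118 + 165**2))*(28239 - 12) = (2799 + (-118 + 27225))*28227 = (2799 + 27107)*28227 = 29906*28227 = 844156662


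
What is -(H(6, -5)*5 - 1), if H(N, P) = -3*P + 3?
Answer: -89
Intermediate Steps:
H(N, P) = 3 - 3*P
-(H(6, -5)*5 - 1) = -((3 - 3*(-5))*5 - 1) = -((3 + 15)*5 - 1) = -(18*5 - 1) = -(90 - 1) = -1*89 = -89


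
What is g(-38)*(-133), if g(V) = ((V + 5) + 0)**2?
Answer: -144837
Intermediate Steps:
g(V) = (5 + V)**2 (g(V) = ((5 + V) + 0)**2 = (5 + V)**2)
g(-38)*(-133) = (5 - 38)**2*(-133) = (-33)**2*(-133) = 1089*(-133) = -144837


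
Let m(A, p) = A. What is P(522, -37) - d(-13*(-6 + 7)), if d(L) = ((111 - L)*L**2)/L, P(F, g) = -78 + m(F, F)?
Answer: 2056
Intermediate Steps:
P(F, g) = -78 + F
d(L) = L*(111 - L) (d(L) = (L**2*(111 - L))/L = L*(111 - L))
P(522, -37) - d(-13*(-6 + 7)) = (-78 + 522) - (-13*(-6 + 7))*(111 - (-13)*(-6 + 7)) = 444 - (-13*1)*(111 - (-13)) = 444 - (-13)*(111 - 1*(-13)) = 444 - (-13)*(111 + 13) = 444 - (-13)*124 = 444 - 1*(-1612) = 444 + 1612 = 2056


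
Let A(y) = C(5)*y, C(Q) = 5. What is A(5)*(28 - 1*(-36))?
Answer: 1600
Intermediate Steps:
A(y) = 5*y
A(5)*(28 - 1*(-36)) = (5*5)*(28 - 1*(-36)) = 25*(28 + 36) = 25*64 = 1600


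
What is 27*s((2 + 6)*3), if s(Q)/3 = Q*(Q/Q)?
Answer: 1944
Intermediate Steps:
s(Q) = 3*Q (s(Q) = 3*(Q*(Q/Q)) = 3*(Q*1) = 3*Q)
27*s((2 + 6)*3) = 27*(3*((2 + 6)*3)) = 27*(3*(8*3)) = 27*(3*24) = 27*72 = 1944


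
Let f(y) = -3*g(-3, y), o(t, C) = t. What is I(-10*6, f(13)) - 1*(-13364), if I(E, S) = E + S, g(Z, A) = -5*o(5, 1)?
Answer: 13379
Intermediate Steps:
g(Z, A) = -25 (g(Z, A) = -5*5 = -25)
f(y) = 75 (f(y) = -3*(-25) = 75)
I(-10*6, f(13)) - 1*(-13364) = (-10*6 + 75) - 1*(-13364) = (-60 + 75) + 13364 = 15 + 13364 = 13379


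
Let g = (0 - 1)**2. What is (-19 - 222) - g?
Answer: -242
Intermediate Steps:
g = 1 (g = (-1)**2 = 1)
(-19 - 222) - g = (-19 - 222) - 1*1 = -241 - 1 = -242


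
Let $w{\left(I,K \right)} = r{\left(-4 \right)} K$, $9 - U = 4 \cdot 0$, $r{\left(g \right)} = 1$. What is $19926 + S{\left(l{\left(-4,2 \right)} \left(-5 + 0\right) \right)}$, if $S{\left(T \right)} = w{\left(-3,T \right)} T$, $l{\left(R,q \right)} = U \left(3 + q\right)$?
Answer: $70551$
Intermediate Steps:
$U = 9$ ($U = 9 - 4 \cdot 0 = 9 - 0 = 9 + 0 = 9$)
$w{\left(I,K \right)} = K$ ($w{\left(I,K \right)} = 1 K = K$)
$l{\left(R,q \right)} = 27 + 9 q$ ($l{\left(R,q \right)} = 9 \left(3 + q\right) = 27 + 9 q$)
$S{\left(T \right)} = T^{2}$ ($S{\left(T \right)} = T T = T^{2}$)
$19926 + S{\left(l{\left(-4,2 \right)} \left(-5 + 0\right) \right)} = 19926 + \left(\left(27 + 9 \cdot 2\right) \left(-5 + 0\right)\right)^{2} = 19926 + \left(\left(27 + 18\right) \left(-5\right)\right)^{2} = 19926 + \left(45 \left(-5\right)\right)^{2} = 19926 + \left(-225\right)^{2} = 19926 + 50625 = 70551$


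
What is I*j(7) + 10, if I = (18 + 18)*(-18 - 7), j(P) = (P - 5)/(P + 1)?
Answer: -215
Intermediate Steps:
j(P) = (-5 + P)/(1 + P)
I = -900 (I = 36*(-25) = -900)
I*j(7) + 10 = -900*(-5 + 7)/(1 + 7) + 10 = -900*2/8 + 10 = -225*2/2 + 10 = -900*¼ + 10 = -225 + 10 = -215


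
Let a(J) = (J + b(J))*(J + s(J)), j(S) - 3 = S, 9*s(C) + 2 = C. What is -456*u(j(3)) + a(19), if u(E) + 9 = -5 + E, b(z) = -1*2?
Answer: 36028/9 ≈ 4003.1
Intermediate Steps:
b(z) = -2
s(C) = -2/9 + C/9
j(S) = 3 + S
u(E) = -14 + E (u(E) = -9 + (-5 + E) = -14 + E)
a(J) = (-2 + J)*(-2/9 + 10*J/9) (a(J) = (J - 2)*(J + (-2/9 + J/9)) = (-2 + J)*(-2/9 + 10*J/9))
-456*u(j(3)) + a(19) = -456*(-14 + (3 + 3)) + (4/9 - 22/9*19 + (10/9)*19²) = -456*(-14 + 6) + (4/9 - 418/9 + (10/9)*361) = -456*(-8) + (4/9 - 418/9 + 3610/9) = 3648 + 3196/9 = 36028/9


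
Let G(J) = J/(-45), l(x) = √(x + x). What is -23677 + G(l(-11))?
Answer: -23677 - I*√22/45 ≈ -23677.0 - 0.10423*I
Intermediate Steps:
l(x) = √2*√x (l(x) = √(2*x) = √2*√x)
G(J) = -J/45 (G(J) = J*(-1/45) = -J/45)
-23677 + G(l(-11)) = -23677 - √2*√(-11)/45 = -23677 - √2*I*√11/45 = -23677 - I*√22/45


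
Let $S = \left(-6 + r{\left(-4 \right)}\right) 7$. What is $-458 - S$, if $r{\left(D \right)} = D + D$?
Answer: $-360$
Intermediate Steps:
$r{\left(D \right)} = 2 D$
$S = -98$ ($S = \left(-6 + 2 \left(-4\right)\right) 7 = \left(-6 - 8\right) 7 = \left(-14\right) 7 = -98$)
$-458 - S = -458 - -98 = -458 + 98 = -360$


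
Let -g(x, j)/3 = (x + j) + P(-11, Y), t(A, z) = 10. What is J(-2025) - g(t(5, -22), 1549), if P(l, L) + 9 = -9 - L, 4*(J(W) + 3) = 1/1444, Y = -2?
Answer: 26719777/5776 ≈ 4626.0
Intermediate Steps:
J(W) = -17327/5776 (J(W) = -3 + (¼)/1444 = -3 + (¼)*(1/1444) = -3 + 1/5776 = -17327/5776)
P(l, L) = -18 - L (P(l, L) = -9 + (-9 - L) = -18 - L)
g(x, j) = 48 - 3*j - 3*x (g(x, j) = -3*((x + j) + (-18 - 1*(-2))) = -3*((j + x) + (-18 + 2)) = -3*((j + x) - 16) = -3*(-16 + j + x) = 48 - 3*j - 3*x)
J(-2025) - g(t(5, -22), 1549) = -17327/5776 - (48 - 3*1549 - 3*10) = -17327/5776 - (48 - 4647 - 30) = -17327/5776 - 1*(-4629) = -17327/5776 + 4629 = 26719777/5776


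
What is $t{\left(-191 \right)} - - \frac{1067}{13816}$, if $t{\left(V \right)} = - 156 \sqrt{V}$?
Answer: $\frac{97}{1256} - 156 i \sqrt{191} \approx 0.077229 - 2156.0 i$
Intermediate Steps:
$t{\left(-191 \right)} - - \frac{1067}{13816} = - 156 \sqrt{-191} - - \frac{1067}{13816} = - 156 i \sqrt{191} - \left(-1067\right) \frac{1}{13816} = - 156 i \sqrt{191} - - \frac{97}{1256} = - 156 i \sqrt{191} + \frac{97}{1256} = \frac{97}{1256} - 156 i \sqrt{191}$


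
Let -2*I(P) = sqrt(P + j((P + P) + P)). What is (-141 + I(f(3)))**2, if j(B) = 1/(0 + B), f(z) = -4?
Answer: 954239/48 + 329*I*sqrt(3)/2 ≈ 19880.0 + 284.92*I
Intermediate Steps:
j(B) = 1/B
I(P) = -sqrt(P + 1/(3*P))/2 (I(P) = -sqrt(P + 1/((P + P) + P))/2 = -sqrt(P + 1/(2*P + P))/2 = -sqrt(P + 1/(3*P))/2)
(-141 + I(f(3)))**2 = (-141 - sqrt(3/(-4) + 9*(-4))/6)**2 = (-141 - sqrt(3*(-1/4) - 36)/6)**2 = (-141 - sqrt(-3/4 - 36)/6)**2 = (-141 - 7*I*sqrt(3)/12)**2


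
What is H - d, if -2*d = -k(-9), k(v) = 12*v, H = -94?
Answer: -40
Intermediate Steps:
d = -54 (d = -(-1)*12*(-9)/2 = -(-1)*(-108)/2 = -1/2*108 = -54)
H - d = -94 - 1*(-54) = -94 + 54 = -40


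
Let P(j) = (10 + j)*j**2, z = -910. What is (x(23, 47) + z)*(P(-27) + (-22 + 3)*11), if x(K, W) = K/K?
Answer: 11455218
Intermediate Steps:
x(K, W) = 1
P(j) = j**2*(10 + j)
(x(23, 47) + z)*(P(-27) + (-22 + 3)*11) = (1 - 910)*((-27)**2*(10 - 27) + (-22 + 3)*11) = -909*(729*(-17) - 19*11) = -909*(-12393 - 209) = -909*(-12602) = 11455218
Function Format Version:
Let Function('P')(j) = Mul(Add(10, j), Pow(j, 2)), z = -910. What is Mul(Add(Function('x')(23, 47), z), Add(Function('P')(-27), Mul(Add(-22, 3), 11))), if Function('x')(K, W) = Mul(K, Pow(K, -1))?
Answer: 11455218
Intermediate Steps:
Function('x')(K, W) = 1
Function('P')(j) = Mul(Pow(j, 2), Add(10, j))
Mul(Add(Function('x')(23, 47), z), Add(Function('P')(-27), Mul(Add(-22, 3), 11))) = Mul(Add(1, -910), Add(Mul(Pow(-27, 2), Add(10, -27)), Mul(Add(-22, 3), 11))) = Mul(-909, Add(Mul(729, -17), Mul(-19, 11))) = Mul(-909, Add(-12393, -209)) = Mul(-909, -12602) = 11455218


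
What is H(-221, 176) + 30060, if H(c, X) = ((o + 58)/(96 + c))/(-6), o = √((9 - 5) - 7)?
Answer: 11272529/375 + I*√3/750 ≈ 30060.0 + 0.0023094*I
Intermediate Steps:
o = I*√3 (o = √(4 - 7) = √(-3) = I*√3 ≈ 1.732*I)
H(c, X) = -(58 + I*√3)/(6*(96 + c)) (H(c, X) = ((I*√3 + 58)/(96 + c))/(-6) = ((58 + I*√3)/(96 + c))*(-⅙) = -(58 + I*√3)/(6*(96 + c)))
H(-221, 176) + 30060 = (-58 - I*√3)/(6*(96 - 221)) + 30060 = (⅙)*(-58 - I*√3)/(-125) + 30060 = (⅙)*(-1/125)*(-58 - I*√3) + 30060 = (29/375 + I*√3/750) + 30060 = 11272529/375 + I*√3/750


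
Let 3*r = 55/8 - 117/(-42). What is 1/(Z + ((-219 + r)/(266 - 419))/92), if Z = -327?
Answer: -2364768/773242885 ≈ -0.0030582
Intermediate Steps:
r = 541/168 (r = (55/8 - 117/(-42))/3 = (55*(⅛) - 117*(-1/42))/3 = (55/8 + 39/14)/3 = (⅓)*(541/56) = 541/168 ≈ 3.2202)
1/(Z + ((-219 + r)/(266 - 419))/92) = 1/(-327 + ((-219 + 541/168)/(266 - 419))/92) = 1/(-327 - 36251/168/(-153)*(1/92)) = 1/(-327 - 36251/168*(-1/153)*(1/92)) = 1/(-327 + (36251/25704)*(1/92)) = 1/(-327 + 36251/2364768) = 1/(-773242885/2364768) = -2364768/773242885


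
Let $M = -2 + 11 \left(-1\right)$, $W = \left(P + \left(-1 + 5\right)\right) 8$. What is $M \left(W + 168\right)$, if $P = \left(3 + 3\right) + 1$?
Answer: $-3328$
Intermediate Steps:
$P = 7$ ($P = 6 + 1 = 7$)
$W = 88$ ($W = \left(7 + \left(-1 + 5\right)\right) 8 = \left(7 + 4\right) 8 = 11 \cdot 8 = 88$)
$M = -13$ ($M = -2 - 11 = -13$)
$M \left(W + 168\right) = - 13 \left(88 + 168\right) = \left(-13\right) 256 = -3328$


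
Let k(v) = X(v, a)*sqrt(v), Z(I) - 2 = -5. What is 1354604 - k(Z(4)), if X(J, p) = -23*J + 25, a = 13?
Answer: 1354604 - 94*I*sqrt(3) ≈ 1.3546e+6 - 162.81*I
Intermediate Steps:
Z(I) = -3 (Z(I) = 2 - 5 = -3)
X(J, p) = 25 - 23*J
k(v) = sqrt(v)*(25 - 23*v) (k(v) = (25 - 23*v)*sqrt(v) = sqrt(v)*(25 - 23*v))
1354604 - k(Z(4)) = 1354604 - sqrt(-3)*(25 - 23*(-3)) = 1354604 - I*sqrt(3)*(25 + 69) = 1354604 - I*sqrt(3)*94 = 1354604 - 94*I*sqrt(3)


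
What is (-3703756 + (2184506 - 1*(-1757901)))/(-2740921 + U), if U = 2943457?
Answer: 238651/202536 ≈ 1.1783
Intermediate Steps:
(-3703756 + (2184506 - 1*(-1757901)))/(-2740921 + U) = (-3703756 + (2184506 - 1*(-1757901)))/(-2740921 + 2943457) = (-3703756 + (2184506 + 1757901))/202536 = (-3703756 + 3942407)*(1/202536) = 238651*(1/202536) = 238651/202536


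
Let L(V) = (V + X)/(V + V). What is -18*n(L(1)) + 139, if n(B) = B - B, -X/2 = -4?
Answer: 139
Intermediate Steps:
X = 8 (X = -2*(-4) = 8)
L(V) = (8 + V)/(2*V) (L(V) = (V + 8)/(V + V) = (8 + V)/((2*V)) = (8 + V)*(1/(2*V)) = (8 + V)/(2*V))
n(B) = 0
-18*n(L(1)) + 139 = -18*0 + 139 = 0 + 139 = 139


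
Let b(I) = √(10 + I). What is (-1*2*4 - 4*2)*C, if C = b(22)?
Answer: -64*√2 ≈ -90.510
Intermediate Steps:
C = 4*√2 (C = √(10 + 22) = √32 = 4*√2 ≈ 5.6569)
(-1*2*4 - 4*2)*C = (-1*2*4 - 4*2)*(4*√2) = (-2*4 - 8)*(4*√2) = (-8 - 8)*(4*√2) = -64*√2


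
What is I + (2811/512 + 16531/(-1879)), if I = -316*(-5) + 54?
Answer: 1568804429/962048 ≈ 1630.7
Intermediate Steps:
I = 1634 (I = -79*(-20) + 54 = 1580 + 54 = 1634)
I + (2811/512 + 16531/(-1879)) = 1634 + (2811/512 + 16531/(-1879)) = 1634 + (2811*(1/512) + 16531*(-1/1879)) = 1634 + (2811/512 - 16531/1879) = 1634 - 3182003/962048 = 1568804429/962048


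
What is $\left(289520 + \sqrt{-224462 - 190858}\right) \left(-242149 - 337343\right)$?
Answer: $-167774523840 - 1158984 i \sqrt{103830} \approx -1.6777 \cdot 10^{11} - 3.7346 \cdot 10^{8} i$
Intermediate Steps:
$\left(289520 + \sqrt{-224462 - 190858}\right) \left(-242149 - 337343\right) = \left(289520 + \sqrt{-415320}\right) \left(-579492\right) = \left(289520 + 2 i \sqrt{103830}\right) \left(-579492\right) = -167774523840 - 1158984 i \sqrt{103830}$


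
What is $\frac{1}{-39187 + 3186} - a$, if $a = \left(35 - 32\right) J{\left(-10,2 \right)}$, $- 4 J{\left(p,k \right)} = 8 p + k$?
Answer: $- \frac{4212119}{72002} \approx -58.5$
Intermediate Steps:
$J{\left(p,k \right)} = - 2 p - \frac{k}{4}$ ($J{\left(p,k \right)} = - \frac{8 p + k}{4} = - \frac{k + 8 p}{4} = - 2 p - \frac{k}{4}$)
$a = \frac{117}{2}$ ($a = \left(35 - 32\right) \left(\left(-2\right) \left(-10\right) - \frac{1}{2}\right) = 3 \left(20 - \frac{1}{2}\right) = 3 \cdot \frac{39}{2} = \frac{117}{2} \approx 58.5$)
$\frac{1}{-39187 + 3186} - a = \frac{1}{-39187 + 3186} - \frac{117}{2} = \frac{1}{-36001} - \frac{117}{2} = - \frac{1}{36001} - \frac{117}{2} = - \frac{4212119}{72002}$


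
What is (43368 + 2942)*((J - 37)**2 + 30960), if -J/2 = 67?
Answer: 2787908310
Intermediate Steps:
J = -134 (J = -2*67 = -134)
(43368 + 2942)*((J - 37)**2 + 30960) = (43368 + 2942)*((-134 - 37)**2 + 30960) = 46310*((-171)**2 + 30960) = 46310*(29241 + 30960) = 46310*60201 = 2787908310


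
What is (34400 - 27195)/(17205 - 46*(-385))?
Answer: 1441/6983 ≈ 0.20636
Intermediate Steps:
(34400 - 27195)/(17205 - 46*(-385)) = 7205/(17205 + 17710) = 7205/34915 = 7205*(1/34915) = 1441/6983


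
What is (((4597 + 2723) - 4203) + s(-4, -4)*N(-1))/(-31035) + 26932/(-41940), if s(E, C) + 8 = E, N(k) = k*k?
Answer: -16100972/21693465 ≈ -0.74220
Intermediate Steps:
N(k) = k²
s(E, C) = -8 + E
(((4597 + 2723) - 4203) + s(-4, -4)*N(-1))/(-31035) + 26932/(-41940) = (((4597 + 2723) - 4203) + (-8 - 4)*(-1)²)/(-31035) + 26932/(-41940) = ((7320 - 4203) - 12*1)*(-1/31035) + 26932*(-1/41940) = (3117 - 12)*(-1/31035) - 6733/10485 = 3105*(-1/31035) - 6733/10485 = -207/2069 - 6733/10485 = -16100972/21693465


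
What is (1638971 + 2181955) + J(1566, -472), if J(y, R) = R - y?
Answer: 3818888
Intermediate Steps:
(1638971 + 2181955) + J(1566, -472) = (1638971 + 2181955) + (-472 - 1*1566) = 3820926 + (-472 - 1566) = 3820926 - 2038 = 3818888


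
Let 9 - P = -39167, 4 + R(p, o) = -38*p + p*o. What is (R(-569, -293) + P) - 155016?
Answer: 72495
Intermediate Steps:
R(p, o) = -4 - 38*p + o*p (R(p, o) = -4 + (-38*p + p*o) = -4 + (-38*p + o*p) = -4 - 38*p + o*p)
P = 39176 (P = 9 - 1*(-39167) = 9 + 39167 = 39176)
(R(-569, -293) + P) - 155016 = ((-4 - 38*(-569) - 293*(-569)) + 39176) - 155016 = ((-4 + 21622 + 166717) + 39176) - 155016 = (188335 + 39176) - 155016 = 227511 - 155016 = 72495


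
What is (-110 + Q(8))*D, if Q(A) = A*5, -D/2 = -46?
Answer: -6440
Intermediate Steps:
D = 92 (D = -2*(-46) = 92)
Q(A) = 5*A
(-110 + Q(8))*D = (-110 + 5*8)*92 = (-110 + 40)*92 = -70*92 = -6440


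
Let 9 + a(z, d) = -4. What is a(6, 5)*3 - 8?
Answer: -47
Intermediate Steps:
a(z, d) = -13 (a(z, d) = -9 - 4 = -13)
a(6, 5)*3 - 8 = -13*3 - 8 = -39 - 8 = -47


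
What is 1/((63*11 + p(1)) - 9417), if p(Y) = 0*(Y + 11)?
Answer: -1/8724 ≈ -0.00011463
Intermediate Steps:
p(Y) = 0 (p(Y) = 0*(11 + Y) = 0)
1/((63*11 + p(1)) - 9417) = 1/((63*11 + 0) - 9417) = 1/((693 + 0) - 9417) = 1/(693 - 9417) = 1/(-8724) = -1/8724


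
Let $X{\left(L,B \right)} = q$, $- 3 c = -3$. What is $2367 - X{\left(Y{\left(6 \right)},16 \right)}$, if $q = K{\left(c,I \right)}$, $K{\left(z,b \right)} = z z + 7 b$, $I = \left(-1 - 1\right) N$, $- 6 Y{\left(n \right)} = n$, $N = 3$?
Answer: $2408$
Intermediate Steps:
$c = 1$ ($c = \left(- \frac{1}{3}\right) \left(-3\right) = 1$)
$Y{\left(n \right)} = - \frac{n}{6}$
$I = -6$ ($I = \left(-1 - 1\right) 3 = \left(-2\right) 3 = -6$)
$K{\left(z,b \right)} = z^{2} + 7 b$
$q = -41$ ($q = 1^{2} + 7 \left(-6\right) = 1 - 42 = -41$)
$X{\left(L,B \right)} = -41$
$2367 - X{\left(Y{\left(6 \right)},16 \right)} = 2367 - -41 = 2367 + 41 = 2408$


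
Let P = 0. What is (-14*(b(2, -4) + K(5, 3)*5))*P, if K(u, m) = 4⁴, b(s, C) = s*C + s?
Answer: 0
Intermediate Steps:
b(s, C) = s + C*s (b(s, C) = C*s + s = s + C*s)
K(u, m) = 256
(-14*(b(2, -4) + K(5, 3)*5))*P = -14*(2*(1 - 4) + 256*5)*0 = -14*(2*(-3) + 1280)*0 = -14*(-6 + 1280)*0 = -14*1274*0 = -17836*0 = 0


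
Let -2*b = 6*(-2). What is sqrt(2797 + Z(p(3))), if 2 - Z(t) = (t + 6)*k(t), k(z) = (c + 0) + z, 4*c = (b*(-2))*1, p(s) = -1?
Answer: sqrt(2819) ≈ 53.094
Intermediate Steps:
b = 6 (b = -3*(-2) = -1/2*(-12) = 6)
c = -3 (c = ((6*(-2))*1)/4 = (-12*1)/4 = (1/4)*(-12) = -3)
k(z) = -3 + z (k(z) = (-3 + 0) + z = -3 + z)
Z(t) = 2 - (-3 + t)*(6 + t) (Z(t) = 2 - (t + 6)*(-3 + t) = 2 - (6 + t)*(-3 + t) = 2 - (-3 + t)*(6 + t))
sqrt(2797 + Z(p(3))) = sqrt(2797 + (20 - 1*(-1)**2 - 3*(-1))) = sqrt(2797 + (20 - 1*1 + 3)) = sqrt(2797 + (20 - 1 + 3)) = sqrt(2797 + 22) = sqrt(2819)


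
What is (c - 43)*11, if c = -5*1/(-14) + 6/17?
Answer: -110715/238 ≈ -465.19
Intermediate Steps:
c = 169/238 (c = -5*(-1/14) + 6*(1/17) = 5/14 + 6/17 = 169/238 ≈ 0.71008)
(c - 43)*11 = (169/238 - 43)*11 = -10065/238*11 = -110715/238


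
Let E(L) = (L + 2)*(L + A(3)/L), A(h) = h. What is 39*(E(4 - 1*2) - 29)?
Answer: -585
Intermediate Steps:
E(L) = (2 + L)*(L + 3/L) (E(L) = (L + 2)*(L + 3/L) = (2 + L)*(L + 3/L))
39*(E(4 - 1*2) - 29) = 39*((3 + (4 - 1*2)**2 + 2*(4 - 1*2) + 6/(4 - 1*2)) - 29) = 39*((3 + (4 - 2)**2 + 2*(4 - 2) + 6/(4 - 2)) - 29) = 39*((3 + 2**2 + 2*2 + 6/2) - 29) = 39*((3 + 4 + 4 + 6*(1/2)) - 29) = 39*((3 + 4 + 4 + 3) - 29) = 39*(14 - 29) = 39*(-15) = -585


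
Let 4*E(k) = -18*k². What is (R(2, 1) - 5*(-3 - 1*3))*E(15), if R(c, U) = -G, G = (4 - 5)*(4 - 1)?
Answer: -66825/2 ≈ -33413.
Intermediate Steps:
G = -3 (G = -1*3 = -3)
R(c, U) = 3 (R(c, U) = -1*(-3) = 3)
E(k) = -9*k²/2 (E(k) = (-18*k²)/4 = -9*k²/2)
(R(2, 1) - 5*(-3 - 1*3))*E(15) = (3 - 5*(-3 - 1*3))*(-9/2*15²) = (3 - 5*(-3 - 3))*(-9/2*225) = (3 - 5*(-6))*(-2025/2) = (3 + 30)*(-2025/2) = 33*(-2025/2) = -66825/2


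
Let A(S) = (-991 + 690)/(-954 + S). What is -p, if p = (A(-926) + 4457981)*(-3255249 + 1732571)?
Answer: 6380785646693959/940 ≈ 6.7881e+12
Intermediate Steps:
A(S) = -301/(-954 + S)
p = -6380785646693959/940 (p = (-301/(-954 - 926) + 4457981)*(-3255249 + 1732571) = (-301/(-1880) + 4457981)*(-1522678) = (-301*(-1/1880) + 4457981)*(-1522678) = (301/1880 + 4457981)*(-1522678) = (8381004581/1880)*(-1522678) = -6380785646693959/940 ≈ -6.7881e+12)
-p = -1*(-6380785646693959/940) = 6380785646693959/940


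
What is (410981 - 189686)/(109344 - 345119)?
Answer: -44259/47155 ≈ -0.93859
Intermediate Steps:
(410981 - 189686)/(109344 - 345119) = 221295/(-235775) = 221295*(-1/235775) = -44259/47155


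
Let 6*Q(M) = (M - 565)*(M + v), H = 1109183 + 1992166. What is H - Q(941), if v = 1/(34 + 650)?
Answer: 1560740722/513 ≈ 3.0424e+6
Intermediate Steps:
H = 3101349
v = 1/684 ≈ 0.0014620
Q(M) = (-565 + M)*(1/684 + M)/6 (Q(M) = ((M - 565)*(M + 1/684))/6 = ((-565 + M)*(1/684 + M))/6 = (-565 + M)*(1/684 + M)/6)
H - Q(941) = 3101349 - (-565/4104 - 386459/4104*941 + (⅙)*941²) = 3101349 - (-565/4104 - 363657919/4104 + (⅙)*885481) = 3101349 - (-565/4104 - 363657919/4104 + 885481/6) = 3101349 - 1*30251315/513 = 3101349 - 30251315/513 = 1560740722/513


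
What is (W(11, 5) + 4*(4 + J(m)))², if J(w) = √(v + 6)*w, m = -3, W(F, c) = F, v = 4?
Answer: 2169 - 648*√10 ≈ 119.84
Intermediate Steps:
J(w) = w*√10 (J(w) = √(4 + 6)*w = √10*w = w*√10)
(W(11, 5) + 4*(4 + J(m)))² = (11 + 4*(4 - 3*√10))² = (11 + (16 - 12*√10))² = (27 - 12*√10)²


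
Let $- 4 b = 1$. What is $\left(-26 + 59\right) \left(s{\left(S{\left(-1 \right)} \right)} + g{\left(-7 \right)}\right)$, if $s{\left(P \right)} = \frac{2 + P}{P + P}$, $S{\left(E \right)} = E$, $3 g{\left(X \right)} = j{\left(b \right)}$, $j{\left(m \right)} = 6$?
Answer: $\frac{99}{2} \approx 49.5$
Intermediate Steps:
$b = - \frac{1}{4}$ ($b = \left(- \frac{1}{4}\right) 1 = - \frac{1}{4} \approx -0.25$)
$g{\left(X \right)} = 2$ ($g{\left(X \right)} = \frac{1}{3} \cdot 6 = 2$)
$s{\left(P \right)} = \frac{2 + P}{2 P}$
$\left(-26 + 59\right) \left(s{\left(S{\left(-1 \right)} \right)} + g{\left(-7 \right)}\right) = \left(-26 + 59\right) \left(\frac{2 - 1}{2 \left(-1\right)} + 2\right) = 33 \left(\frac{1}{2} \left(-1\right) 1 + 2\right) = 33 \left(- \frac{1}{2} + 2\right) = 33 \cdot \frac{3}{2} = \frac{99}{2}$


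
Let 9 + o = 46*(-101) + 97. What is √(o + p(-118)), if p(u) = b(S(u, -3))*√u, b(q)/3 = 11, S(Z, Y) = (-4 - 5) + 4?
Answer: √(-4558 + 33*I*√118) ≈ 2.6528 + 67.565*I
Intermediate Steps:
S(Z, Y) = -5 (S(Z, Y) = -9 + 4 = -5)
b(q) = 33 (b(q) = 3*11 = 33)
p(u) = 33*√u
o = -4558 (o = -9 + (46*(-101) + 97) = -9 + (-4646 + 97) = -9 - 4549 = -4558)
√(o + p(-118)) = √(-4558 + 33*√(-118)) = √(-4558 + 33*(I*√118)) = √(-4558 + 33*I*√118)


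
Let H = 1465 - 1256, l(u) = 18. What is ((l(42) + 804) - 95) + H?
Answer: 936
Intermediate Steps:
H = 209
((l(42) + 804) - 95) + H = ((18 + 804) - 95) + 209 = (822 - 95) + 209 = 727 + 209 = 936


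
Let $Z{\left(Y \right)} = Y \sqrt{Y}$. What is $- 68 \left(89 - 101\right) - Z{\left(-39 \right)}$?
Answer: $816 + 39 i \sqrt{39} \approx 816.0 + 243.55 i$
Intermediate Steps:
$Z{\left(Y \right)} = Y^{\frac{3}{2}}$
$- 68 \left(89 - 101\right) - Z{\left(-39 \right)} = - 68 \left(89 - 101\right) - \left(-39\right)^{\frac{3}{2}} = \left(-68\right) \left(-12\right) - - 39 i \sqrt{39} = 816 + 39 i \sqrt{39}$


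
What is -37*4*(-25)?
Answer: 3700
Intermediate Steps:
-37*4*(-25) = -148*(-25) = 3700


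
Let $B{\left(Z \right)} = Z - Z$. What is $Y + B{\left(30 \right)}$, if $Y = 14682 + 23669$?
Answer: $38351$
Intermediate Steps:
$B{\left(Z \right)} = 0$
$Y = 38351$
$Y + B{\left(30 \right)} = 38351 + 0 = 38351$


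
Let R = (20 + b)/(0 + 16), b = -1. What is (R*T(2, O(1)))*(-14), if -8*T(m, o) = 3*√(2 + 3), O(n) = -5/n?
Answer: 399*√5/64 ≈ 13.940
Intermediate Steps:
T(m, o) = -3*√5/8 (T(m, o) = -3*√(2 + 3)/8 = -3*√5/8)
R = 19/16 (R = (20 - 1)/(0 + 16) = 19/16 ≈ 1.1875)
(R*T(2, O(1)))*(-14) = (19*(-3*√5/8)/16)*(-14) = -57*√5/128*(-14) = 399*√5/64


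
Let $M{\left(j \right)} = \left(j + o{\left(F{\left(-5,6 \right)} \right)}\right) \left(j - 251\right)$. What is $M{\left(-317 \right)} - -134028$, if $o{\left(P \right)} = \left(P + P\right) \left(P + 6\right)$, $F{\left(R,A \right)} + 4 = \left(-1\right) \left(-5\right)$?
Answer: $306132$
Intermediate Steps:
$F{\left(R,A \right)} = 1$ ($F{\left(R,A \right)} = -4 - -5 = -4 + 5 = 1$)
$o{\left(P \right)} = 2 P \left(6 + P\right)$
$M{\left(j \right)} = \left(-251 + j\right) \left(14 + j\right)$ ($M{\left(j \right)} = \left(j + 2 \cdot 1 \left(6 + 1\right)\right) \left(j - 251\right) = \left(j + 2 \cdot 1 \cdot 7\right) \left(-251 + j\right) = \left(j + 14\right) \left(-251 + j\right) = \left(14 + j\right) \left(-251 + j\right) = \left(-251 + j\right) \left(14 + j\right)$)
$M{\left(-317 \right)} - -134028 = \left(-3514 + \left(-317\right)^{2} - -75129\right) - -134028 = \left(-3514 + 100489 + 75129\right) + 134028 = 172104 + 134028 = 306132$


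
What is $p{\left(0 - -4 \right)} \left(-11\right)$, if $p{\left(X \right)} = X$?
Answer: $-44$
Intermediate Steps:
$p{\left(0 - -4 \right)} \left(-11\right) = \left(0 - -4\right) \left(-11\right) = \left(0 + 4\right) \left(-11\right) = 4 \left(-11\right) = -44$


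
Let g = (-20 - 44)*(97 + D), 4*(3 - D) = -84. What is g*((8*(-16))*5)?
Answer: 4956160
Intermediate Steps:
D = 24 (D = 3 - ¼*(-84) = 3 + 21 = 24)
g = -7744 (g = (-20 - 44)*(97 + 24) = -64*121 = -7744)
g*((8*(-16))*5) = -7744*8*(-16)*5 = -(-991232)*5 = -7744*(-640) = 4956160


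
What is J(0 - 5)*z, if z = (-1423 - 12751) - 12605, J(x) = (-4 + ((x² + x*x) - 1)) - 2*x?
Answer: -1472845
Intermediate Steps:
J(x) = -5 - 2*x + 2*x² (J(x) = (-4 + ((x² + x²) - 1)) - 2*x = (-4 + (2*x² - 1)) - 2*x = (-4 + (-1 + 2*x²)) - 2*x = (-5 + 2*x²) - 2*x = -5 - 2*x + 2*x²)
z = -26779 (z = -14174 - 12605 = -26779)
J(0 - 5)*z = (-5 - 2*(0 - 5) + 2*(0 - 5)²)*(-26779) = (-5 - 2*(-5) + 2*(-5)²)*(-26779) = (-5 + 10 + 2*25)*(-26779) = (-5 + 10 + 50)*(-26779) = 55*(-26779) = -1472845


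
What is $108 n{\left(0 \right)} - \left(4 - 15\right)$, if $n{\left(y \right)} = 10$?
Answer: $1091$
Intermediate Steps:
$108 n{\left(0 \right)} - \left(4 - 15\right) = 108 \cdot 10 - \left(4 - 15\right) = 1080 - -11 = 1080 + \left(-4 + 15\right) = 1080 + 11 = 1091$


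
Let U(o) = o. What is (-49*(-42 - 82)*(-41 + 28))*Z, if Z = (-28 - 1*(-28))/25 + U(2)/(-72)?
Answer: 19747/9 ≈ 2194.1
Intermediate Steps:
Z = -1/36 (Z = (-28 - 1*(-28))/25 + 2/(-72) = (-28 + 28)*(1/25) + 2*(-1/72) = 0*(1/25) - 1/36 = 0 - 1/36 = -1/36 ≈ -0.027778)
(-49*(-42 - 82)*(-41 + 28))*Z = -49*(-42 - 82)*(-41 + 28)*(-1/36) = -(-6076)*(-13)*(-1/36) = -49*1612*(-1/36) = -78988*(-1/36) = 19747/9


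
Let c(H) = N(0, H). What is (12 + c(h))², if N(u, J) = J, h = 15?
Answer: 729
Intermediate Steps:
c(H) = H
(12 + c(h))² = (12 + 15)² = 27² = 729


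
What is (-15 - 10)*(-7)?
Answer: 175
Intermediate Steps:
(-15 - 10)*(-7) = -25*(-7) = 175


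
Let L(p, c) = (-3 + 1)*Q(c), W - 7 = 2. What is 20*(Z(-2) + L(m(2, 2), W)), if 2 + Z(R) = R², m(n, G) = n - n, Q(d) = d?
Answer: -320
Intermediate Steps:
W = 9 (W = 7 + 2 = 9)
m(n, G) = 0
Z(R) = -2 + R²
L(p, c) = -2*c (L(p, c) = (-3 + 1)*c = -2*c)
20*(Z(-2) + L(m(2, 2), W)) = 20*((-2 + (-2)²) - 2*9) = 20*((-2 + 4) - 18) = 20*(2 - 18) = 20*(-16) = -320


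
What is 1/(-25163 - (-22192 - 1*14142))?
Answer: 1/11171 ≈ 8.9517e-5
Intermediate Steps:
1/(-25163 - (-22192 - 1*14142)) = 1/(-25163 - (-22192 - 14142)) = 1/(-25163 - 1*(-36334)) = 1/(-25163 + 36334) = 1/11171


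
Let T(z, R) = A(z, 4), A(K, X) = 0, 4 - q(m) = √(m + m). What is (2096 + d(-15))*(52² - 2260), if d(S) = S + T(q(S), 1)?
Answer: 923964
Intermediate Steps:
q(m) = 4 - √2*√m (q(m) = 4 - √(m + m) = 4 - √(2*m) = 4 - √2*√m)
T(z, R) = 0
d(S) = S (d(S) = S + 0 = S)
(2096 + d(-15))*(52² - 2260) = (2096 - 15)*(52² - 2260) = 2081*(2704 - 2260) = 2081*444 = 923964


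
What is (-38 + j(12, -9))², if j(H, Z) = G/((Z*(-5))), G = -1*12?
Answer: 329476/225 ≈ 1464.3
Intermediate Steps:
G = -12
j(H, Z) = 12/(5*Z) (j(H, Z) = -12*(-1/(5*Z)) = -(-12)/(5*Z) = 12/(5*Z))
(-38 + j(12, -9))² = (-38 + (12/5)/(-9))² = (-38 + (12/5)*(-⅑))² = (-38 - 4/15)² = (-574/15)² = 329476/225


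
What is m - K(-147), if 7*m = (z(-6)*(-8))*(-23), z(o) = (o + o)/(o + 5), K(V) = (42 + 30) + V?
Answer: 2733/7 ≈ 390.43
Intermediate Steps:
K(V) = 72 + V
z(o) = 2*o/(5 + o) (z(o) = (2*o)/(5 + o) = 2*o/(5 + o))
m = 2208/7 (m = (((2*(-6)/(5 - 6))*(-8))*(-23))/7 = (((2*(-6)/(-1))*(-8))*(-23))/7 = (((2*(-6)*(-1))*(-8))*(-23))/7 = ((12*(-8))*(-23))/7 = (-96*(-23))/7 = (1/7)*2208 = 2208/7 ≈ 315.43)
m - K(-147) = 2208/7 - (72 - 147) = 2208/7 - 1*(-75) = 2208/7 + 75 = 2733/7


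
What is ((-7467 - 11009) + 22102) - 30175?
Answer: -26549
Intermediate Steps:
((-7467 - 11009) + 22102) - 30175 = (-18476 + 22102) - 30175 = 3626 - 30175 = -26549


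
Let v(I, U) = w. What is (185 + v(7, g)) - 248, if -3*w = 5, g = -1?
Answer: -194/3 ≈ -64.667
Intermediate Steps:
w = -5/3 (w = -1/3*5 = -5/3 ≈ -1.6667)
v(I, U) = -5/3
(185 + v(7, g)) - 248 = (185 - 5/3) - 248 = 550/3 - 248 = -194/3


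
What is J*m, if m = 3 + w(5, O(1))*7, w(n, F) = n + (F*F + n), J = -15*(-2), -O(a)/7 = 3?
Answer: 94800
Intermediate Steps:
O(a) = -21 (O(a) = -7*3 = -21)
J = 30
w(n, F) = F² + 2*n (w(n, F) = n + (F² + n) = n + (n + F²) = F² + 2*n)
m = 3160 (m = 3 + ((-21)² + 2*5)*7 = 3 + (441 + 10)*7 = 3 + 451*7 = 3 + 3157 = 3160)
J*m = 30*3160 = 94800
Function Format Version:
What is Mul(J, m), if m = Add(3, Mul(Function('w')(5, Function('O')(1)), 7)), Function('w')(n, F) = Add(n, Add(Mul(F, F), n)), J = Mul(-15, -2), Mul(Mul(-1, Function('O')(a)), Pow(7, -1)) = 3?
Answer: 94800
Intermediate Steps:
Function('O')(a) = -21 (Function('O')(a) = Mul(-7, 3) = -21)
J = 30
Function('w')(n, F) = Add(Pow(F, 2), Mul(2, n)) (Function('w')(n, F) = Add(n, Add(Pow(F, 2), n)) = Add(n, Add(n, Pow(F, 2))) = Add(Pow(F, 2), Mul(2, n)))
m = 3160 (m = Add(3, Mul(Add(Pow(-21, 2), Mul(2, 5)), 7)) = Add(3, Mul(Add(441, 10), 7)) = Add(3, Mul(451, 7)) = Add(3, 3157) = 3160)
Mul(J, m) = Mul(30, 3160) = 94800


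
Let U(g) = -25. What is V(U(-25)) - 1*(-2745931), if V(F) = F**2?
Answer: 2746556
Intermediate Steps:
V(U(-25)) - 1*(-2745931) = (-25)**2 - 1*(-2745931) = 625 + 2745931 = 2746556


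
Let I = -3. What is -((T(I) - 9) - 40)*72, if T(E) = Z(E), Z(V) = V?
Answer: 3744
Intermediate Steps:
T(E) = E
-((T(I) - 9) - 40)*72 = -((-3 - 9) - 40)*72 = -(-12 - 40)*72 = -(-52)*72 = -1*(-3744) = 3744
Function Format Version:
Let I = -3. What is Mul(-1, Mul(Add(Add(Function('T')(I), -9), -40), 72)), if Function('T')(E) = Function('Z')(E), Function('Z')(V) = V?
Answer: 3744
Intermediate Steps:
Function('T')(E) = E
Mul(-1, Mul(Add(Add(Function('T')(I), -9), -40), 72)) = Mul(-1, Mul(Add(Add(-3, -9), -40), 72)) = Mul(-1, Mul(Add(-12, -40), 72)) = Mul(-1, Mul(-52, 72)) = Mul(-1, -3744) = 3744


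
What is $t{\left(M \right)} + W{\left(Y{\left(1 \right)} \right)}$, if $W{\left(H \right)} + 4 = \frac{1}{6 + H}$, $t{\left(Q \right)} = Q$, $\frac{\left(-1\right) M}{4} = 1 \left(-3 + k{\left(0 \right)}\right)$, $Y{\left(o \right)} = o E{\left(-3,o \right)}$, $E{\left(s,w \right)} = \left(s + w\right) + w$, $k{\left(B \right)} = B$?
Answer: $\frac{41}{5} \approx 8.2$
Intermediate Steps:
$E{\left(s,w \right)} = s + 2 w$
$Y{\left(o \right)} = o \left(-3 + 2 o\right)$
$M = 12$ ($M = - 4 \cdot 1 \left(-3 + 0\right) = - 4 \cdot 1 \left(-3\right) = \left(-4\right) \left(-3\right) = 12$)
$W{\left(H \right)} = -4 + \frac{1}{6 + H}$
$t{\left(M \right)} + W{\left(Y{\left(1 \right)} \right)} = 12 + \frac{-23 - 4 \cdot 1 \left(-3 + 2 \cdot 1\right)}{6 + 1 \left(-3 + 2 \cdot 1\right)} = 12 + \frac{-23 - 4 \cdot 1 \left(-3 + 2\right)}{6 + 1 \left(-3 + 2\right)} = 12 + \frac{-23 - 4 \cdot 1 \left(-1\right)}{6 + 1 \left(-1\right)} = 12 + \frac{-23 - -4}{6 - 1} = 12 + \frac{-23 + 4}{5} = 12 + \frac{1}{5} \left(-19\right) = 12 - \frac{19}{5} = \frac{41}{5}$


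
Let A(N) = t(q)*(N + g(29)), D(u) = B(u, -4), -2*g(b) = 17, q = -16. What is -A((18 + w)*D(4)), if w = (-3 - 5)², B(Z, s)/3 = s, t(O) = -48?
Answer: -47640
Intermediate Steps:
g(b) = -17/2 (g(b) = -½*17 = -17/2)
B(Z, s) = 3*s
w = 64 (w = (-8)² = 64)
D(u) = -12 (D(u) = 3*(-4) = -12)
A(N) = 408 - 48*N (A(N) = -48*(N - 17/2) = -48*(-17/2 + N) = 408 - 48*N)
-A((18 + w)*D(4)) = -(408 - 48*(18 + 64)*(-12)) = -(408 - 3936*(-12)) = -(408 - 48*(-984)) = -(408 + 47232) = -1*47640 = -47640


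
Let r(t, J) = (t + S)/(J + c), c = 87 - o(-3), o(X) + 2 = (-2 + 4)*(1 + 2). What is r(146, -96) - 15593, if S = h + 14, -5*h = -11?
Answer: -1014356/65 ≈ -15605.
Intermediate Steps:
o(X) = 4 (o(X) = -2 + (-2 + 4)*(1 + 2) = -2 + 2*3 = -2 + 6 = 4)
h = 11/5 (h = -1/5*(-11) = 11/5 ≈ 2.2000)
S = 81/5 (S = 11/5 + 14 = 81/5 ≈ 16.200)
c = 83 (c = 87 - 1*4 = 87 - 4 = 83)
r(t, J) = (81/5 + t)/(83 + J) (r(t, J) = (t + 81/5)/(J + 83) = (81/5 + t)/(83 + J))
r(146, -96) - 15593 = (81/5 + 146)/(83 - 96) - 15593 = (811/5)/(-13) - 15593 = -1/13*811/5 - 15593 = -811/65 - 15593 = -1014356/65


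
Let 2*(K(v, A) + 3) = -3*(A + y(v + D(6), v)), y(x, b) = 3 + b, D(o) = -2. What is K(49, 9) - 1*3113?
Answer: -6415/2 ≈ -3207.5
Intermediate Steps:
K(v, A) = -15/2 - 3*A/2 - 3*v/2 (K(v, A) = -3 + (-3*(A + (3 + v)))/2 = -3 + (-3*(3 + A + v))/2 = -3 + (-9 - 3*A - 3*v)/2 = -3 + (-9/2 - 3*A/2 - 3*v/2) = -15/2 - 3*A/2 - 3*v/2)
K(49, 9) - 1*3113 = (-15/2 - 3/2*9 - 3/2*49) - 1*3113 = (-15/2 - 27/2 - 147/2) - 3113 = -189/2 - 3113 = -6415/2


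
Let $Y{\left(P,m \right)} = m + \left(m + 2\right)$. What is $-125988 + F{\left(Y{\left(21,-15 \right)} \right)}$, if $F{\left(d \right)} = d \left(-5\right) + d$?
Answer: $-125876$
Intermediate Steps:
$Y{\left(P,m \right)} = 2 + 2 m$ ($Y{\left(P,m \right)} = m + \left(2 + m\right) = 2 + 2 m$)
$F{\left(d \right)} = - 4 d$ ($F{\left(d \right)} = - 5 d + d = - 4 d$)
$-125988 + F{\left(Y{\left(21,-15 \right)} \right)} = -125988 - 4 \left(2 + 2 \left(-15\right)\right) = -125988 - 4 \left(2 - 30\right) = -125988 - -112 = -125988 + 112 = -125876$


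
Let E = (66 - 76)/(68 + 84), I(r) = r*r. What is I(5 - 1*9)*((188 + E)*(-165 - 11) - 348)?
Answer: -10161024/19 ≈ -5.3479e+5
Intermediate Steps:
I(r) = r²
E = -5/76 (E = -10/152 = -10*1/152 = -5/76 ≈ -0.065789)
I(5 - 1*9)*((188 + E)*(-165 - 11) - 348) = (5 - 1*9)²*((188 - 5/76)*(-165 - 11) - 348) = (5 - 9)²*((14283/76)*(-176) - 348) = (-4)²*(-628452/19 - 348) = 16*(-635064/19) = -10161024/19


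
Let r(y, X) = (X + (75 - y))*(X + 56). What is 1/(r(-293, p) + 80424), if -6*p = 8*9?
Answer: 1/96088 ≈ 1.0407e-5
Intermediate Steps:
p = -12 (p = -4*9/3 = -⅙*72 = -12)
r(y, X) = (56 + X)*(75 + X - y) (r(y, X) = (75 + X - y)*(56 + X) = (56 + X)*(75 + X - y))
1/(r(-293, p) + 80424) = 1/((4200 + (-12)² - 56*(-293) + 131*(-12) - 1*(-12)*(-293)) + 80424) = 1/((4200 + 144 + 16408 - 1572 - 3516) + 80424) = 1/(15664 + 80424) = 1/96088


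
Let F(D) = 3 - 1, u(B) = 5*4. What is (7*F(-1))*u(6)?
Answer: 280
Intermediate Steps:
u(B) = 20
F(D) = 2
(7*F(-1))*u(6) = (7*2)*20 = 14*20 = 280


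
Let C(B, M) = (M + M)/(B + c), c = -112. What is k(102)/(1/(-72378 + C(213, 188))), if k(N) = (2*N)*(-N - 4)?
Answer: 158067158448/101 ≈ 1.5650e+9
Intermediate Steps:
C(B, M) = 2*M/(-112 + B) (C(B, M) = (M + M)/(B - 112) = (2*M)/(-112 + B) = 2*M/(-112 + B))
k(N) = 2*N*(-4 - N) (k(N) = (2*N)*(-4 - N) = 2*N*(-4 - N))
k(102)/(1/(-72378 + C(213, 188))) = (-2*102*(4 + 102))/(1/(-72378 + 2*188/(-112 + 213))) = (-2*102*106)/(1/(-72378 + 2*188/101)) = -21624/(1/(-72378 + 2*188*(1/101))) = -21624/(1/(-72378 + 376/101)) = -21624/(1/(-7309802/101)) = -21624/(-101/7309802) = -21624*(-7309802/101) = 158067158448/101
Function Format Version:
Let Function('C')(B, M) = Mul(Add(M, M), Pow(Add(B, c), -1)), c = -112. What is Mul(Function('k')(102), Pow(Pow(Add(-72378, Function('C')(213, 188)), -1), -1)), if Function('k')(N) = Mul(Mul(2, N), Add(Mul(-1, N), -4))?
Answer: Rational(158067158448, 101) ≈ 1.5650e+9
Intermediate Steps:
Function('C')(B, M) = Mul(2, M, Pow(Add(-112, B), -1)) (Function('C')(B, M) = Mul(Add(M, M), Pow(Add(B, -112), -1)) = Mul(Mul(2, M), Pow(Add(-112, B), -1)) = Mul(2, M, Pow(Add(-112, B), -1)))
Function('k')(N) = Mul(2, N, Add(-4, Mul(-1, N))) (Function('k')(N) = Mul(Mul(2, N), Add(-4, Mul(-1, N))) = Mul(2, N, Add(-4, Mul(-1, N))))
Mul(Function('k')(102), Pow(Pow(Add(-72378, Function('C')(213, 188)), -1), -1)) = Mul(Mul(-2, 102, Add(4, 102)), Pow(Pow(Add(-72378, Mul(2, 188, Pow(Add(-112, 213), -1))), -1), -1)) = Mul(Mul(-2, 102, 106), Pow(Pow(Add(-72378, Mul(2, 188, Pow(101, -1))), -1), -1)) = Mul(-21624, Pow(Pow(Add(-72378, Mul(2, 188, Rational(1, 101))), -1), -1)) = Mul(-21624, Pow(Pow(Add(-72378, Rational(376, 101)), -1), -1)) = Mul(-21624, Pow(Pow(Rational(-7309802, 101), -1), -1)) = Mul(-21624, Pow(Rational(-101, 7309802), -1)) = Mul(-21624, Rational(-7309802, 101)) = Rational(158067158448, 101)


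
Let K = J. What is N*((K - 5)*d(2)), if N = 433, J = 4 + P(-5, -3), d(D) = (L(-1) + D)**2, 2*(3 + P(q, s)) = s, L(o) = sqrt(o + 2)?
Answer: -42867/2 ≈ -21434.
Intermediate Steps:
L(o) = sqrt(2 + o)
P(q, s) = -3 + s/2
d(D) = (1 + D)**2 (d(D) = (sqrt(2 - 1) + D)**2 = (sqrt(1) + D)**2 = (1 + D)**2)
J = -1/2 (J = 4 + (-3 + (1/2)*(-3)) = 4 + (-3 - 3/2) = 4 - 9/2 = -1/2 ≈ -0.50000)
K = -1/2 ≈ -0.50000
N*((K - 5)*d(2)) = 433*((-1/2 - 5)*(1 + 2)**2) = 433*(-11/2*3**2) = 433*(-11/2*9) = 433*(-99/2) = -42867/2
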